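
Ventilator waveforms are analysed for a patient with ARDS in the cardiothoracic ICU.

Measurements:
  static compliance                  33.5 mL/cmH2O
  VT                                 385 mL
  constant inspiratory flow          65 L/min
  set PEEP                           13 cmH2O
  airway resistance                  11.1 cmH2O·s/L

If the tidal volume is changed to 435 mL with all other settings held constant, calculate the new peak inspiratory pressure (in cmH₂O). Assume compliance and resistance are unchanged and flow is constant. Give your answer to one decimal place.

Flow: 65 L/min ÷ 60 = 1.0833 L/s.
PIP = Vt/C + R·V̇ + PEEP (constant-flow equation of motion).
Only the elastic term changes: ΔPIP = ΔVt / C = (435 − 385) / 33.5 = 1.493 cmH2O.
Original PIP = 385/33.5 + 11.1×1.0833 + 13 = 36.517 cmH2O; new PIP = 36.517 + (1.493) = 38.01 cmH2O.

38.0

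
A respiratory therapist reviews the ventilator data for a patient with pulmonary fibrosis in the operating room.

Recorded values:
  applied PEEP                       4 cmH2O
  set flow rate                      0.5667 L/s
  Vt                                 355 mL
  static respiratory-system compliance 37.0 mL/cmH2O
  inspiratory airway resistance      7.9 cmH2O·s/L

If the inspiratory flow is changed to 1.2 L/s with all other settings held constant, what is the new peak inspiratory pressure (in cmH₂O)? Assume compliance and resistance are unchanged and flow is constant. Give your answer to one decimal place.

23.1

PIP = Vt/C + R·V̇ + PEEP (constant-flow equation of motion).
Only the resistive term changes: ΔPIP = R × ΔV̇ = 7.9 × (1.2 − 0.5667) = 7.9 × 0.6333 = 5.003 cmH2O.
Original PIP = 355/37.0 + 7.9×0.5667 + 4 = 18.072 cmH2O; new PIP = 18.072 + (5.003) = 23.075 cmH2O.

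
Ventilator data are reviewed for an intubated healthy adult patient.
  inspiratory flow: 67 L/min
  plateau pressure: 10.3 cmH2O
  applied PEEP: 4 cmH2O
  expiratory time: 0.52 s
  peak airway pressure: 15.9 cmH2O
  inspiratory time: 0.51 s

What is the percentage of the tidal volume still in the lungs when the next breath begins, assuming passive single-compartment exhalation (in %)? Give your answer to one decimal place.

Flow: 67 L/min ÷ 60 = 1.1167 L/s.
Vt = flow × Ti = 1.1167 L/s × 0.51 s × 1000 mL/L = 569.52 mL.
R = (PIP − Pplat)/V̇ = (15.9 − 10.3) / 1.1167 = 5.6/1.1167 = 5.015 cmH2O·s/L.
C = Vt/(Pplat − PEEP) = 569.52 / (10.3 − 4) = 569.52/6.3 = 90.4 mL/cmH2O.
τ = R × C = 5.015 × 0.0904 L/cmH2O = 0.4534 s.
Fraction remaining at end-expiration = e^(−Te/τ) = e^(−0.52/0.4534) = 0.3176 → 31.76%.

31.8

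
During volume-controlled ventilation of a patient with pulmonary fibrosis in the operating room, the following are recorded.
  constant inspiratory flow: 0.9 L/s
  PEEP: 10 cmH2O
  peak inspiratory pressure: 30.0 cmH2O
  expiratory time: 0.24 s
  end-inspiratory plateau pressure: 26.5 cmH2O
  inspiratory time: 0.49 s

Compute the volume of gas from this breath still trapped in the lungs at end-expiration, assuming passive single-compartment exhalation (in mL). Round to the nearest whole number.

Vt = flow × Ti = 0.9 L/s × 0.49 s × 1000 mL/L = 441.0 mL.
R = (PIP − Pplat)/V̇ = (30.0 − 26.5) / 0.9 = 3.5/0.9 = 3.889 cmH2O·s/L.
C = Vt/(Pplat − PEEP) = 441.0 / (26.5 − 10) = 441.0/16.5 = 26.727 mL/cmH2O.
τ = R × C = 3.889 × 0.02673 L/cmH2O = 0.104 s.
Fraction remaining = e^(−Te/τ) = e^(−0.24/0.104) = 0.09949.
Trapped volume = 441.0 × 0.09949 = 43.875 mL.

44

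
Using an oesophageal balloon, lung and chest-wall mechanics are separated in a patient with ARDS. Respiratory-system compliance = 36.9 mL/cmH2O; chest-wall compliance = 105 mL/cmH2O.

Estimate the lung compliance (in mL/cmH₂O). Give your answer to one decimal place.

1/CL = 1/Crs − 1/Ccw.
1/CL = 1/36.9 − 1/105 = 0.01758.
CL = 56.883 mL/cmH2O.

56.9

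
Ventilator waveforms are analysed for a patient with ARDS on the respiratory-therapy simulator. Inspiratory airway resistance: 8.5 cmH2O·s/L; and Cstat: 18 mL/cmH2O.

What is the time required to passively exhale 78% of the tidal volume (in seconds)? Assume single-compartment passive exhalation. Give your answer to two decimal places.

τ = R × C = 8.5 × 18 mL/cmH2O = 8.5 × 0.018 L/cmH2O = 0.153 s.
Exhaled fraction f = 1 − e^(−t/τ) → t = −τ·ln(1 − f) = −0.153·ln(0.22) = 0.2317 s.

0.23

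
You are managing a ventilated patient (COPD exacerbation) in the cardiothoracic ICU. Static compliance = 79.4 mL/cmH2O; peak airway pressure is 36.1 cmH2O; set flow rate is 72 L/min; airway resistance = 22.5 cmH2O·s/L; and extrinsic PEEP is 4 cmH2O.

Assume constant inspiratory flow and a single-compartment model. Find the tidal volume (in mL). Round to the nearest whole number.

405

Flow: 72 L/min ÷ 60 = 1.2 L/s.
Equation of motion (constant flow): PIP = Vt/C + R·V̇ + PEEP.
Vt/C = PIP − R·V̇ − PEEP = 36.1 − 27.0 − 4 = 5.1 cmH2O.
Vt = C × 5.1 = 79.4 × 5.1 = 404.94 mL.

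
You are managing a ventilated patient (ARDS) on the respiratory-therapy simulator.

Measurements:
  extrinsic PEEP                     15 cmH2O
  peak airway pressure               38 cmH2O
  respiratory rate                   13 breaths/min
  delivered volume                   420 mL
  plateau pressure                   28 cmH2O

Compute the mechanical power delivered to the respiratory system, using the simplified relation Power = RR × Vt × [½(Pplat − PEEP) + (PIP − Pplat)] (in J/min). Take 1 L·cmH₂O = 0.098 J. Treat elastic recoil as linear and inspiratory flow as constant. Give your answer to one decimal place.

Per-breath work = Vt × [½(Pplat−PEEP) + (PIP−Pplat)] = 0.420 × [0.5×13.0 + 10.0] = 0.420 × 16.5 = 6.93 L·cmH2O.
Power = 13 × 6.93 = 90.09 L·cmH2O/min.
× 0.098 J/(L·cmH2O) → 8.829 J/min.

8.8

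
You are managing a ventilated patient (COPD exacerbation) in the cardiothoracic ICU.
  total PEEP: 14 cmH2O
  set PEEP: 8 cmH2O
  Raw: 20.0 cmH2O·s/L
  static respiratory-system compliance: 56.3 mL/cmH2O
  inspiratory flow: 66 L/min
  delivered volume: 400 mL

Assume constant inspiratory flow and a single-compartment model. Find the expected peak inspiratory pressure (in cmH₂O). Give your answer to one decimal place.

Flow: 66 L/min ÷ 60 = 1.1 L/s.
Total PEEP = 14 cmH2O (set 8 + intrinsic 6); this is the baseline alveolar pressure.
Equation of motion (constant flow): PIP = Vt/C + R·V̇ + PEEP.
PIP = 400/56.3 + 20.0×1.1 + 14 = 7.105 + 22.0 + 14 = 43.105 cmH2O.

43.1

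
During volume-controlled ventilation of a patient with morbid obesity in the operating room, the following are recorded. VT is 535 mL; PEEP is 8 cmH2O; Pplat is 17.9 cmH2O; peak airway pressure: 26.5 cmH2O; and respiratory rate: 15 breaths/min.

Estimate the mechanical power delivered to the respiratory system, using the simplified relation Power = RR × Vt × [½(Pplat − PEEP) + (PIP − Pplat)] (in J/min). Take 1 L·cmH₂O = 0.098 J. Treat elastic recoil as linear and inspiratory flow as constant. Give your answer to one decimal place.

Per-breath work = Vt × [½(Pplat−PEEP) + (PIP−Pplat)] = 0.535 × [0.5×9.9 + 8.6] = 0.535 × 13.55 = 7.249 L·cmH2O.
Power = 15 × 7.249 = 108.74 L·cmH2O/min.
× 0.098 J/(L·cmH2O) → 10.657 J/min.

10.7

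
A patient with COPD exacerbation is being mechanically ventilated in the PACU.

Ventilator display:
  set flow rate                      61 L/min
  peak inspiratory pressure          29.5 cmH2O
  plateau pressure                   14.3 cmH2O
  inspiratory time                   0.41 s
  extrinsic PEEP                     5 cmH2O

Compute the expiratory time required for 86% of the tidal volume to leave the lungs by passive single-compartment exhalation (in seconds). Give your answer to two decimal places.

1.32

Flow: 61 L/min ÷ 60 = 1.0167 L/s.
Vt = flow × Ti = 1.0167 L/s × 0.41 s × 1000 mL/L = 416.85 mL.
R = (PIP − Pplat)/V̇ = (29.5 − 14.3) / 1.0167 = 15.2/1.0167 = 14.95 cmH2O·s/L.
C = Vt/(Pplat − PEEP) = 416.85 / (14.3 − 5) = 416.85/9.3 = 44.823 mL/cmH2O.
τ = R × C = 14.95 × 0.04482 L/cmH2O = 0.6701 s.
t = −τ·ln(1 − 0.86) = −0.6701·ln(0.14) = 1.317 s.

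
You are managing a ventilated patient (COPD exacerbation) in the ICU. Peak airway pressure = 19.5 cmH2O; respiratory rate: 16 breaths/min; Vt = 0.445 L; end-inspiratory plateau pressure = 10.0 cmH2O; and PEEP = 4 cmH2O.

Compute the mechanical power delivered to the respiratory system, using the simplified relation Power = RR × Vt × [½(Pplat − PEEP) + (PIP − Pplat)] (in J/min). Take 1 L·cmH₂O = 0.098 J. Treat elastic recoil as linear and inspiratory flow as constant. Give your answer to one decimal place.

8.7

Per-breath work = Vt × [½(Pplat−PEEP) + (PIP−Pplat)] = 0.445 × [0.5×6.0 + 9.5] = 0.445 × 12.5 = 5.563 L·cmH2O.
Power = 16 × 5.563 = 89.008 L·cmH2O/min.
× 0.098 J/(L·cmH2O) → 8.723 J/min.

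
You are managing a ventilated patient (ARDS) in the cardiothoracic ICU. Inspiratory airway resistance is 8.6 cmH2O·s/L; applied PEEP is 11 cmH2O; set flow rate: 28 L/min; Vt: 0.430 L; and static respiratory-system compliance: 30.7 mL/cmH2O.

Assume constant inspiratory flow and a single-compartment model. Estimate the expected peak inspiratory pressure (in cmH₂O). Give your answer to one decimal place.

29.0

Flow: 28 L/min ÷ 60 = 0.4667 L/s.
Equation of motion (constant flow): PIP = Vt/C + R·V̇ + PEEP.
PIP = 430/30.7 + 8.6×0.4667 + 11 = 14.007 + 4.014 + 11 = 29.021 cmH2O.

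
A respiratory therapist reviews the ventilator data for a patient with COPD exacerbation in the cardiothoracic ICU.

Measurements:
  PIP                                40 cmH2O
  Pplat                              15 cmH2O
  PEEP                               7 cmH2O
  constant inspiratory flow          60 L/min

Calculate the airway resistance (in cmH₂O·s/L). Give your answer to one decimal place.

Flow: 60 L/min ÷ 60 = 1 L/s.
Raw = (PIP − Pplat) / flow = (40 − 15) / 1 = 25.0 / 1 = 25.0 cmH2O·s/L.

25.0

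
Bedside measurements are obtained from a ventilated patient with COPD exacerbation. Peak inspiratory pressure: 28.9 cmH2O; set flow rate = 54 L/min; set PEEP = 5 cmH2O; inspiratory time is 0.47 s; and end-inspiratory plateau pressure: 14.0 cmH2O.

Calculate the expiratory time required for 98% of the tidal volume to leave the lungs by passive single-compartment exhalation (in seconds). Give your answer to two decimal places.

Flow: 54 L/min ÷ 60 = 0.9 L/s.
Vt = flow × Ti = 0.9 L/s × 0.47 s × 1000 mL/L = 423.0 mL.
R = (PIP − Pplat)/V̇ = (28.9 − 14.0) / 0.9 = 14.9/0.9 = 16.556 cmH2O·s/L.
C = Vt/(Pplat − PEEP) = 423.0 / (14.0 − 5) = 423.0/9.0 = 47.0 mL/cmH2O.
τ = R × C = 16.556 × 0.047 L/cmH2O = 0.7781 s.
t = −τ·ln(1 − 0.98) = −0.7781·ln(0.02) = 3.044 s.

3.04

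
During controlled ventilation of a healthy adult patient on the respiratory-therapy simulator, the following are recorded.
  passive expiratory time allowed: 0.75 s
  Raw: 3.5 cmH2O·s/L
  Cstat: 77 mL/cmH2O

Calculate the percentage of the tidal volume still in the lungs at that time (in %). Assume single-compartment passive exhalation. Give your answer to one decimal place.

6.2

τ = R × C = 3.5 × 77 mL/cmH2O = 3.5 × 0.077 L/cmH2O = 0.2695 s.
Passive exhalation: V(t)/V₀ = e^(−t/τ) = e^(−0.75/0.2695) = 0.06186.
Fraction remaining = 0.06186 → 6.186%.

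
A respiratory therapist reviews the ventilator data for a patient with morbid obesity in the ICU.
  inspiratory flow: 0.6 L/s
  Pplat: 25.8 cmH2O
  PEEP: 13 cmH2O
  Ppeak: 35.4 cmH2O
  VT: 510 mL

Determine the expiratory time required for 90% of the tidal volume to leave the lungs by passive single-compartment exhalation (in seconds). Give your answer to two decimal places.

1.47

R = (PIP − Pplat)/V̇ = (35.4 − 25.8) / 0.6 = 9.6/0.6 = 16.0 cmH2O·s/L.
C = Vt/(Pplat − PEEP) = 510.0 / (25.8 − 13) = 510.0/12.8 = 39.844 mL/cmH2O.
τ = R × C = 16.0 × 0.03984 L/cmH2O = 0.6374 s.
t = −τ·ln(1 − 0.90) = −0.6374·ln(0.1) = 1.468 s.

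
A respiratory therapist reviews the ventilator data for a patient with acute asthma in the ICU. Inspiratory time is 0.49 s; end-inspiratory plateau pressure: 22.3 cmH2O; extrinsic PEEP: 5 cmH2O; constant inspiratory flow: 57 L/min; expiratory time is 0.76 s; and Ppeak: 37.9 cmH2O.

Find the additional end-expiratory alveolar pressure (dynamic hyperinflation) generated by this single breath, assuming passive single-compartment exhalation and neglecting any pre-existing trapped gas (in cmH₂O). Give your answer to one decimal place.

Flow: 57 L/min ÷ 60 = 0.95 L/s.
Vt = flow × Ti = 0.95 L/s × 0.49 s × 1000 mL/L = 465.5 mL.
R = (PIP − Pplat)/V̇ = (37.9 − 22.3) / 0.95 = 15.6/0.95 = 16.421 cmH2O·s/L.
C = Vt/(Pplat − PEEP) = 465.5 / (22.3 − 5) = 465.5/17.3 = 26.908 mL/cmH2O.
τ = R × C = 16.421 × 0.02691 L/cmH2O = 0.4419 s.
Fraction remaining = e^(−Te/τ) = e^(−0.76/0.4419) = 0.1791; trapped volume = 465.5 × 0.1791 = 83.371 mL.
Additional alveolar pressure from trapping ≈ V_trapped / C = 83.371 / 26.908 = 3.098 cmH2O.

3.1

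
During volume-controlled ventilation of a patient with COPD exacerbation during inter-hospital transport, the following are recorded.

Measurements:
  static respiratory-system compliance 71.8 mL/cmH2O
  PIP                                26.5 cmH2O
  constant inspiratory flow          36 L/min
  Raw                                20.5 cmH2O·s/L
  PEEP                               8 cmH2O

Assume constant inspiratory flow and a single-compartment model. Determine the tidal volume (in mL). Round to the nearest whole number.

445

Flow: 36 L/min ÷ 60 = 0.6 L/s.
Equation of motion (constant flow): PIP = Vt/C + R·V̇ + PEEP.
Vt/C = PIP − R·V̇ − PEEP = 26.5 − 12.3 − 8 = 6.2 cmH2O.
Vt = C × 6.2 = 71.8 × 6.2 = 445.16 mL.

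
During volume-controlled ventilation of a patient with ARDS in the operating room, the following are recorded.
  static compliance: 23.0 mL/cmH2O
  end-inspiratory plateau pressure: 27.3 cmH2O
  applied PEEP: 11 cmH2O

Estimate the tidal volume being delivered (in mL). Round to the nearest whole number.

375

Vt = Cstat × (Pplat − PEEP) = 23.0 × (27.3 − 11) = 23.0 × 16.3 = 374.9 mL.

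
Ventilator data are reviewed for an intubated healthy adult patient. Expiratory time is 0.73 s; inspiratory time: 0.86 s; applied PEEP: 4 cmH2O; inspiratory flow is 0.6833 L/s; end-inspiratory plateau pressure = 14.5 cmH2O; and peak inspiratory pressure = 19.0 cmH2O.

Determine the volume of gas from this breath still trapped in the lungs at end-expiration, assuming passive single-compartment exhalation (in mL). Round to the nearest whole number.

81

Vt = flow × Ti = 0.6833 L/s × 0.86 s × 1000 mL/L = 587.64 mL.
R = (PIP − Pplat)/V̇ = (19.0 − 14.5) / 0.6833 = 4.5/0.6833 = 6.586 cmH2O·s/L.
C = Vt/(Pplat − PEEP) = 587.64 / (14.5 − 4) = 587.64/10.5 = 55.966 mL/cmH2O.
τ = R × C = 6.586 × 0.05597 L/cmH2O = 0.3686 s.
Fraction remaining = e^(−Te/τ) = e^(−0.73/0.3686) = 0.138.
Trapped volume = 587.64 × 0.138 = 81.094 mL.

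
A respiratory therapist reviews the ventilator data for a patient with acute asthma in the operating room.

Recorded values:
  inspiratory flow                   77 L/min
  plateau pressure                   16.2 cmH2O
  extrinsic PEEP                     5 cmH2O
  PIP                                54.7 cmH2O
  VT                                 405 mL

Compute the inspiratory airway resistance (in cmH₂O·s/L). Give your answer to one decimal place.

Flow: 77 L/min ÷ 60 = 1.2833 L/s.
Raw = (PIP − Pplat) / flow = (54.7 − 16.2) / 1.2833 = 38.5 / 1.2833 = 30.001 cmH2O·s/L.

30.0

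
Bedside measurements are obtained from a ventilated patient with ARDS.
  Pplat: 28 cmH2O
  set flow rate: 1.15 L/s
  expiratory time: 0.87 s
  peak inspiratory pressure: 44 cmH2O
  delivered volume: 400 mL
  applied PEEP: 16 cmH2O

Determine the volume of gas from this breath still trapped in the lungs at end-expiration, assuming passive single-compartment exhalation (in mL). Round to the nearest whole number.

61

R = (PIP − Pplat)/V̇ = (44 − 28) / 1.15 = 16.0/1.15 = 13.913 cmH2O·s/L.
C = Vt/(Pplat − PEEP) = 400.0 / (28 − 16) = 400.0/12.0 = 33.333 mL/cmH2O.
τ = R × C = 13.913 × 0.03333 L/cmH2O = 0.4637 s.
Fraction remaining = e^(−Te/τ) = e^(−0.87/0.4637) = 0.1532.
Trapped volume = 400.0 × 0.1532 = 61.28 mL.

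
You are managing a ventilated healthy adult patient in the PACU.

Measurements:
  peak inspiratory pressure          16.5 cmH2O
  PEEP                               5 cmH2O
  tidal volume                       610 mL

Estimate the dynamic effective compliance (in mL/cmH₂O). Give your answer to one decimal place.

53.0

Dynamic compliance = Vt / (PIP − PEEP) = 610 / (16.5 − 5) = 610 / 11.5 = 53.043 mL/cmH2O.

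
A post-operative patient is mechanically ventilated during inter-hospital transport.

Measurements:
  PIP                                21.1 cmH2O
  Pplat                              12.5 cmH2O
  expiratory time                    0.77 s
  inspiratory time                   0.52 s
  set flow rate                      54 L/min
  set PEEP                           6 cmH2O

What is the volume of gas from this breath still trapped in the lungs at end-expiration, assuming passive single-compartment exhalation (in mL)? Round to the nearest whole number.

Flow: 54 L/min ÷ 60 = 0.9 L/s.
Vt = flow × Ti = 0.9 L/s × 0.52 s × 1000 mL/L = 468.0 mL.
R = (PIP − Pplat)/V̇ = (21.1 − 12.5) / 0.9 = 8.6/0.9 = 9.556 cmH2O·s/L.
C = Vt/(Pplat − PEEP) = 468.0 / (12.5 − 6) = 468.0/6.5 = 72.0 mL/cmH2O.
τ = R × C = 9.556 × 0.072 L/cmH2O = 0.688 s.
Fraction remaining = e^(−Te/τ) = e^(−0.77/0.688) = 0.3265.
Trapped volume = 468.0 × 0.3265 = 152.8 mL.

153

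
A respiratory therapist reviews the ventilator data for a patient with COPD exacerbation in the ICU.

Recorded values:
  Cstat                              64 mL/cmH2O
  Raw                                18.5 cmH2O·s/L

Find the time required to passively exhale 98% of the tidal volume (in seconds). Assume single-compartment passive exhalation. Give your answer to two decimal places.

4.63

τ = R × C = 18.5 × 64 mL/cmH2O = 18.5 × 0.064 L/cmH2O = 1.184 s.
Exhaled fraction f = 1 − e^(−t/τ) → t = −τ·ln(1 − f) = −1.184·ln(0.02) = 4.632 s.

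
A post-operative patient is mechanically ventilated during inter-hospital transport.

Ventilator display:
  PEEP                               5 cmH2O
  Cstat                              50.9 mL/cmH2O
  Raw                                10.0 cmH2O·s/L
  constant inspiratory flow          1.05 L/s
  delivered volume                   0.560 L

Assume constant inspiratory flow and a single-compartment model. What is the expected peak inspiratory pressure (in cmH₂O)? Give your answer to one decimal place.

Equation of motion (constant flow): PIP = Vt/C + R·V̇ + PEEP.
PIP = 560/50.9 + 10.0×1.05 + 5 = 11.002 + 10.5 + 5 = 26.502 cmH2O.

26.5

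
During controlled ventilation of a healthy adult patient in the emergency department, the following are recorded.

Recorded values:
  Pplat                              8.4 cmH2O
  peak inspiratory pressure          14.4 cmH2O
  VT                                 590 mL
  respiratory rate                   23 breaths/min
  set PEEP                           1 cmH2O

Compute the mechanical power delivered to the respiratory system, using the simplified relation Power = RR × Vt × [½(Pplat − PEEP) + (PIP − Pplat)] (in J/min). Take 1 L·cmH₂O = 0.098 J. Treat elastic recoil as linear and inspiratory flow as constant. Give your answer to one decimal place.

Per-breath work = Vt × [½(Pplat−PEEP) + (PIP−Pplat)] = 0.590 × [0.5×7.4 + 6.0] = 0.590 × 9.7 = 5.723 L·cmH2O.
Power = 23 × 5.723 = 131.63 L·cmH2O/min.
× 0.098 J/(L·cmH2O) → 12.9 J/min.

12.9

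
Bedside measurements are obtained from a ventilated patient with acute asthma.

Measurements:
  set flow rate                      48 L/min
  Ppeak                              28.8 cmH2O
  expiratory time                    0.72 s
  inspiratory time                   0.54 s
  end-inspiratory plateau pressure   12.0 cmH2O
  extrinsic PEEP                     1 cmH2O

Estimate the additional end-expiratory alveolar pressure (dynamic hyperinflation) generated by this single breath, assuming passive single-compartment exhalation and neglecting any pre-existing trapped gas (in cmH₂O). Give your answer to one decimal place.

Flow: 48 L/min ÷ 60 = 0.8 L/s.
Vt = flow × Ti = 0.8 L/s × 0.54 s × 1000 mL/L = 432.0 mL.
R = (PIP − Pplat)/V̇ = (28.8 − 12.0) / 0.8 = 16.8/0.8 = 21.0 cmH2O·s/L.
C = Vt/(Pplat − PEEP) = 432.0 / (12.0 − 1) = 432.0/11.0 = 39.273 mL/cmH2O.
τ = R × C = 21.0 × 0.03927 L/cmH2O = 0.8247 s.
Fraction remaining = e^(−Te/τ) = e^(−0.72/0.8247) = 0.4177; trapped volume = 432.0 × 0.4177 = 180.45 mL.
Additional alveolar pressure from trapping ≈ V_trapped / C = 180.45 / 39.273 = 4.595 cmH2O.

4.6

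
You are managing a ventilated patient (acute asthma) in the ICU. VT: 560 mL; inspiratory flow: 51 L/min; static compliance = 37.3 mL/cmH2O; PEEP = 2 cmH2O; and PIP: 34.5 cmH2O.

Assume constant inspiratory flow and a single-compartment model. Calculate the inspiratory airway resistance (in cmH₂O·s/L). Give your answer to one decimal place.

20.6

Flow: 51 L/min ÷ 60 = 0.85 L/s.
Equation of motion (constant flow): PIP = Vt/C + R·V̇ + PEEP.
R·V̇ = PIP − Vt/C − PEEP = 34.5 − 560/37.3 − 2 = 34.5 − 15.013 − 2 = 17.487 cmH2O.
R = 17.487 / 0.85 = 20.573 cmH2O·s/L.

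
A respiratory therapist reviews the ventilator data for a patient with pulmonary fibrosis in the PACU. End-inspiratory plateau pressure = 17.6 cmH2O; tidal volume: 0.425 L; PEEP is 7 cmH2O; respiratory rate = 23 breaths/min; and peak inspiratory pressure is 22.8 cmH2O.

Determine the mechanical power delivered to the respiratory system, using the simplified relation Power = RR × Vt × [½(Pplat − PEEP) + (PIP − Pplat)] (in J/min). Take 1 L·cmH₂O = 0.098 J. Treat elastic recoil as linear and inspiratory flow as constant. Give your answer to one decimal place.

Per-breath work = Vt × [½(Pplat−PEEP) + (PIP−Pplat)] = 0.425 × [0.5×10.6 + 5.2] = 0.425 × 10.5 = 4.463 L·cmH2O.
Power = 23 × 4.463 = 102.65 L·cmH2O/min.
× 0.098 J/(L·cmH2O) → 10.06 J/min.

10.1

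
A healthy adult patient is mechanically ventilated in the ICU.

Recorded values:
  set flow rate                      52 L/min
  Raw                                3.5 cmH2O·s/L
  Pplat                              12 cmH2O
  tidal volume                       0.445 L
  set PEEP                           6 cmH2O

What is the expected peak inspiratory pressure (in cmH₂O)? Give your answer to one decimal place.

Flow: 52 L/min ÷ 60 = 0.8667 L/s.
PIP = Pplat + Raw × flow = 12 + 3.5 × 0.8667 = 12 + 3.033 = 15.033 cmH2O.

15.0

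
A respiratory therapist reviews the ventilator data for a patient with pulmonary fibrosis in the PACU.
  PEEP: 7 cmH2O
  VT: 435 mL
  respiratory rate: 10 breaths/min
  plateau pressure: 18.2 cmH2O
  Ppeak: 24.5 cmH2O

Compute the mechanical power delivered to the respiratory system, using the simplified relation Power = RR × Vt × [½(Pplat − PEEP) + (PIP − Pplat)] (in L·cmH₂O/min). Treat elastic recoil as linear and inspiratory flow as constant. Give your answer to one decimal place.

51.8

Per-breath work = Vt × [½(Pplat−PEEP) + (PIP−Pplat)] = 0.435 × [0.5×11.2 + 6.3] = 0.435 × 11.9 = 5.177 L·cmH2O.
Power = 10 × 5.177 = 51.77 L·cmH2O/min.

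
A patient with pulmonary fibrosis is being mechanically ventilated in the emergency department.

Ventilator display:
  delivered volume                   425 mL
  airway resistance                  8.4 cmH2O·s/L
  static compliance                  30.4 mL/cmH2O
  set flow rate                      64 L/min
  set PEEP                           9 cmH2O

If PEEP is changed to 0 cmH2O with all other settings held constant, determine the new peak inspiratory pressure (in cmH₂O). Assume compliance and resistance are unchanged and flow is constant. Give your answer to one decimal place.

Flow: 64 L/min ÷ 60 = 1.0667 L/s.
PIP = Vt/C + R·V̇ + PEEP (constant-flow equation of motion).
Only the baseline term changes: ΔPIP = ΔPEEP = 0 − 9 = -9.0 cmH2O.
Original PIP = 425/30.4 + 8.4×1.0667 + 9 = 31.941 cmH2O; new PIP = 31.941 + (-9.0) = 22.941 cmH2O.

22.9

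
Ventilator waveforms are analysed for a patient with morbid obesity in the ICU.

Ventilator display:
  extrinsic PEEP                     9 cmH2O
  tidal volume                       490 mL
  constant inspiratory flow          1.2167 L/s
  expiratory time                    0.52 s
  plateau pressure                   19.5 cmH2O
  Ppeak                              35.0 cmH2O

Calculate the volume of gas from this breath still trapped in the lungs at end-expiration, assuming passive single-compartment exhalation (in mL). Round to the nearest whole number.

204

R = (PIP − Pplat)/V̇ = (35.0 − 19.5) / 1.2167 = 15.5/1.2167 = 12.739 cmH2O·s/L.
C = Vt/(Pplat − PEEP) = 490.0 / (19.5 − 9) = 490.0/10.5 = 46.667 mL/cmH2O.
τ = R × C = 12.739 × 0.04667 L/cmH2O = 0.5945 s.
Fraction remaining = e^(−Te/τ) = e^(−0.52/0.5945) = 0.417.
Trapped volume = 490.0 × 0.417 = 204.33 mL.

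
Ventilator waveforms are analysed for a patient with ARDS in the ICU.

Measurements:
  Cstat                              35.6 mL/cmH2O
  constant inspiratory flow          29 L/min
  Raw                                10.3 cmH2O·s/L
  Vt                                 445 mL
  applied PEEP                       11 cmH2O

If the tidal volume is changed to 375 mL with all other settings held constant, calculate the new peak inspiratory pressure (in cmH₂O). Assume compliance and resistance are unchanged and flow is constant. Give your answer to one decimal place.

Flow: 29 L/min ÷ 60 = 0.4833 L/s.
PIP = Vt/C + R·V̇ + PEEP (constant-flow equation of motion).
Only the elastic term changes: ΔPIP = ΔVt / C = (375 − 445) / 35.6 = -1.966 cmH2O.
Original PIP = 445/35.6 + 10.3×0.4833 + 11 = 28.478 cmH2O; new PIP = 28.478 + (-1.966) = 26.512 cmH2O.

26.5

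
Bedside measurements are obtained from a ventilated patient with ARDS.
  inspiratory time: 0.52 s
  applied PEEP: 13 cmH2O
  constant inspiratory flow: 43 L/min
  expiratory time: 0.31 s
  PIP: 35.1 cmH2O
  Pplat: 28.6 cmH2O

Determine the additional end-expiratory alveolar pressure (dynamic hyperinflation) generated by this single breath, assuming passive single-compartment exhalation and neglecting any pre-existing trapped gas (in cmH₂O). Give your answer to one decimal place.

Flow: 43 L/min ÷ 60 = 0.7167 L/s.
Vt = flow × Ti = 0.7167 L/s × 0.52 s × 1000 mL/L = 372.68 mL.
R = (PIP − Pplat)/V̇ = (35.1 − 28.6) / 0.7167 = 6.5/0.7167 = 9.069 cmH2O·s/L.
C = Vt/(Pplat − PEEP) = 372.68 / (28.6 − 13) = 372.68/15.6 = 23.89 mL/cmH2O.
τ = R × C = 9.069 × 0.02389 L/cmH2O = 0.2167 s.
Fraction remaining = e^(−Te/τ) = e^(−0.31/0.2167) = 0.2392; trapped volume = 372.68 × 0.2392 = 89.145 mL.
Additional alveolar pressure from trapping ≈ V_trapped / C = 89.145 / 23.89 = 3.731 cmH2O.

3.7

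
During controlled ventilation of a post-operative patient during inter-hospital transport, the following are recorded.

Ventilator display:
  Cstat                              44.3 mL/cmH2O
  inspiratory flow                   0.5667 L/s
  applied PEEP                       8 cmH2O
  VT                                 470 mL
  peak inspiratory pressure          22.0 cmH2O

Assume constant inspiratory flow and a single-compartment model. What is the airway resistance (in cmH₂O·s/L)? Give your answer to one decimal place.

6.0

Equation of motion (constant flow): PIP = Vt/C + R·V̇ + PEEP.
R·V̇ = PIP − Vt/C − PEEP = 22.0 − 470/44.3 − 8 = 22.0 − 10.609 − 8 = 3.391 cmH2O.
R = 3.391 / 0.5667 = 5.984 cmH2O·s/L.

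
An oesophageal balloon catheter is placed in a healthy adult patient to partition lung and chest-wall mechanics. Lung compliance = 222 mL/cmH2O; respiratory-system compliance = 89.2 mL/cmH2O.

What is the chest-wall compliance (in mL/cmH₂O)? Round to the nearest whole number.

1/Ccw = 1/Crs − 1/CL.
1/Ccw = 1/89.2 − 1/222 = 0.006706.
Ccw = 149.12 mL/cmH2O.

149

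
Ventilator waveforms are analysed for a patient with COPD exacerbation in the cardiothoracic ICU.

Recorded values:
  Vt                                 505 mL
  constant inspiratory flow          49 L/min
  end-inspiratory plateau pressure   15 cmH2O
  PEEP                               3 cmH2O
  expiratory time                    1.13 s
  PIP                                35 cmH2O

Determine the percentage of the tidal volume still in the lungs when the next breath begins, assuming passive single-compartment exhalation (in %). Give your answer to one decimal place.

Flow: 49 L/min ÷ 60 = 0.8167 L/s.
R = (PIP − Pplat)/V̇ = (35 − 15) / 0.8167 = 20.0/0.8167 = 24.489 cmH2O·s/L.
C = Vt/(Pplat − PEEP) = 505.0 / (15 − 3) = 505.0/12.0 = 42.083 mL/cmH2O.
τ = R × C = 24.489 × 0.04208 L/cmH2O = 1.03 s.
Fraction remaining at end-expiration = e^(−Te/τ) = e^(−1.13/1.03) = 0.3338 → 33.38%.

33.4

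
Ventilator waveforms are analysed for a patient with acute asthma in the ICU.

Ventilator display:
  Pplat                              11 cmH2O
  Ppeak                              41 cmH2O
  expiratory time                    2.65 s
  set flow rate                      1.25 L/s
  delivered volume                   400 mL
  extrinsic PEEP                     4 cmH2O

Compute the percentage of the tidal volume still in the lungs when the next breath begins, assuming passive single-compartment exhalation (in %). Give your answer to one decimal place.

R = (PIP − Pplat)/V̇ = (41 − 11) / 1.25 = 30.0/1.25 = 24.0 cmH2O·s/L.
C = Vt/(Pplat − PEEP) = 400.0 / (11 − 4) = 400.0/7.0 = 57.143 mL/cmH2O.
τ = R × C = 24.0 × 0.05714 L/cmH2O = 1.371 s.
Fraction remaining at end-expiration = e^(−Te/τ) = e^(−2.65/1.371) = 0.1447 → 14.47%.

14.5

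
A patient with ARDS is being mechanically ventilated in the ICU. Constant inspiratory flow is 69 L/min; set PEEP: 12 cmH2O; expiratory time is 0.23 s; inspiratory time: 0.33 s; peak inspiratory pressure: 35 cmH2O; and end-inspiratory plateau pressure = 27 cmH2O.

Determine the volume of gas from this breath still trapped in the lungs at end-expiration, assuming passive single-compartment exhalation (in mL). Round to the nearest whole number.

103

Flow: 69 L/min ÷ 60 = 1.15 L/s.
Vt = flow × Ti = 1.15 L/s × 0.33 s × 1000 mL/L = 379.5 mL.
R = (PIP − Pplat)/V̇ = (35 − 27) / 1.15 = 8.0/1.15 = 6.957 cmH2O·s/L.
C = Vt/(Pplat − PEEP) = 379.5 / (27 − 12) = 379.5/15.0 = 25.3 mL/cmH2O.
τ = R × C = 6.957 × 0.0253 L/cmH2O = 0.176 s.
Fraction remaining = e^(−Te/τ) = e^(−0.23/0.176) = 0.2707.
Trapped volume = 379.5 × 0.2707 = 102.73 mL.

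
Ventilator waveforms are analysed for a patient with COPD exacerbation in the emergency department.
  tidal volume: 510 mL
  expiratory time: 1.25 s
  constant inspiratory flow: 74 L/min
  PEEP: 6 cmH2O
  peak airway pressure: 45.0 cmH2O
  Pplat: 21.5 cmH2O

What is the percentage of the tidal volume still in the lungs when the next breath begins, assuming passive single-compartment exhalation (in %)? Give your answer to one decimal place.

13.6

Flow: 74 L/min ÷ 60 = 1.2333 L/s.
R = (PIP − Pplat)/V̇ = (45.0 − 21.5) / 1.2333 = 23.5/1.2333 = 19.055 cmH2O·s/L.
C = Vt/(Pplat − PEEP) = 510.0 / (21.5 − 6) = 510.0/15.5 = 32.903 mL/cmH2O.
τ = R × C = 19.055 × 0.0329 L/cmH2O = 0.6269 s.
Fraction remaining at end-expiration = e^(−Te/τ) = e^(−1.25/0.6269) = 0.1362 → 13.62%.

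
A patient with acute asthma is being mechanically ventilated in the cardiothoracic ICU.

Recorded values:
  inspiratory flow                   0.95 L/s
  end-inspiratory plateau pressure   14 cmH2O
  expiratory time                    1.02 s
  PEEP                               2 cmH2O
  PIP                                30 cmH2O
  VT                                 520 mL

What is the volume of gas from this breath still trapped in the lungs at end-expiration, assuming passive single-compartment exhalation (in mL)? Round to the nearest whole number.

129

R = (PIP − Pplat)/V̇ = (30 − 14) / 0.95 = 16.0/0.95 = 16.842 cmH2O·s/L.
C = Vt/(Pplat − PEEP) = 520.0 / (14 − 2) = 520.0/12.0 = 43.333 mL/cmH2O.
τ = R × C = 16.842 × 0.04333 L/cmH2O = 0.7298 s.
Fraction remaining = e^(−Te/τ) = e^(−1.02/0.7298) = 0.2472.
Trapped volume = 520.0 × 0.2472 = 128.54 mL.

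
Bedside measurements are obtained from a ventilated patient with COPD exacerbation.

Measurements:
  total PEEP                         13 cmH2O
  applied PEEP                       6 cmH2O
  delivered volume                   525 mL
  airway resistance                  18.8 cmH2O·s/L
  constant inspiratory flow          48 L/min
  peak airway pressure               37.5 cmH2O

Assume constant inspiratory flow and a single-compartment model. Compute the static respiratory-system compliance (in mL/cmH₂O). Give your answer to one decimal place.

55.5

Flow: 48 L/min ÷ 60 = 0.8 L/s.
Total PEEP = 13 cmH2O (set 6 + intrinsic 7); this is the baseline alveolar pressure.
Equation of motion (constant flow): PIP = Vt/C + R·V̇ + PEEP.
Vt/C = PIP − R·V̇ − PEEP = 37.5 − 18.8×0.8 − 13 = 37.5 − 15.04 − 13 = 9.46 cmH2O.
C = Vt / 9.46 = 525 / 9.46 = 55.497 mL/cmH2O.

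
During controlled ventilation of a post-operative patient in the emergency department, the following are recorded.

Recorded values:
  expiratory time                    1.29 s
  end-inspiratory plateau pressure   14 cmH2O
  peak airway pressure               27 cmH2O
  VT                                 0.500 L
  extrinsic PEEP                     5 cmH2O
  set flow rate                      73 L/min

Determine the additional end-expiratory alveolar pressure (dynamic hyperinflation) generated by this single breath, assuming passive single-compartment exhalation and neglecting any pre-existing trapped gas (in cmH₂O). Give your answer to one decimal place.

1.0

Flow: 73 L/min ÷ 60 = 1.2167 L/s.
R = (PIP − Pplat)/V̇ = (27 − 14) / 1.2167 = 13.0/1.2167 = 10.685 cmH2O·s/L.
C = Vt/(Pplat − PEEP) = 500.0 / (14 − 5) = 500.0/9.0 = 55.556 mL/cmH2O.
τ = R × C = 10.685 × 0.05556 L/cmH2O = 0.5937 s.
Fraction remaining = e^(−Te/τ) = e^(−1.29/0.5937) = 0.1139; trapped volume = 500.0 × 0.1139 = 56.95 mL.
Additional alveolar pressure from trapping ≈ V_trapped / C = 56.95 / 55.556 = 1.025 cmH2O.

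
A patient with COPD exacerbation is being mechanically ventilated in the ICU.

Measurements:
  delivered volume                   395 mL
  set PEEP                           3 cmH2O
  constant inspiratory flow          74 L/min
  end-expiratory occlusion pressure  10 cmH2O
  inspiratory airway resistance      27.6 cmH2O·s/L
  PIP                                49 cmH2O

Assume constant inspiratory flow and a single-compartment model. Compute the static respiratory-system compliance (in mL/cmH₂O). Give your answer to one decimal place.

Flow: 74 L/min ÷ 60 = 1.2333 L/s.
Total PEEP = 10 cmH2O (set 3 + intrinsic 7); this is the baseline alveolar pressure.
Equation of motion (constant flow): PIP = Vt/C + R·V̇ + PEEP.
Vt/C = PIP − R·V̇ − PEEP = 49 − 27.6×1.2333 − 10 = 49 − 34.039 − 10 = 4.961 cmH2O.
C = Vt / 4.961 = 395 / 4.961 = 79.621 mL/cmH2O.

79.6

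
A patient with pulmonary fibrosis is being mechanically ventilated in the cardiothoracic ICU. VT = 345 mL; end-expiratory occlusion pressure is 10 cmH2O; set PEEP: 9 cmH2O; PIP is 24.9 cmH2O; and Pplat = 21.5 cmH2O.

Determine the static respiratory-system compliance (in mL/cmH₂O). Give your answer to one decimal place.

30.0

End-expiratory occlusion gives total PEEP = 10 cmH2O (intrinsic PEEP = 10 − 9 = 1). Use total PEEP for the elastic gradient.
Cstat = Vt / (Pplat − PEEPtotal) = 345 / (21.5 − 10) = 345 / 11.5 = 30.0 mL/cmH2O.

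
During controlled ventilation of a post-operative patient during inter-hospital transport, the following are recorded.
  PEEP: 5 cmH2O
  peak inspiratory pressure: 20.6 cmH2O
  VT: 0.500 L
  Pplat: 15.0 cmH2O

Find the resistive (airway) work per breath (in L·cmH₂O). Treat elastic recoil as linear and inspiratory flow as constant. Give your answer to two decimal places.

2.80

With constant inspiratory flow the resistive pressure is constant at PIP − Pplat = 20.6 − 15.0 = 5.6 cmH2O, so resistive work = 5.6 × 0.500 = 2.8 L·cmH2O.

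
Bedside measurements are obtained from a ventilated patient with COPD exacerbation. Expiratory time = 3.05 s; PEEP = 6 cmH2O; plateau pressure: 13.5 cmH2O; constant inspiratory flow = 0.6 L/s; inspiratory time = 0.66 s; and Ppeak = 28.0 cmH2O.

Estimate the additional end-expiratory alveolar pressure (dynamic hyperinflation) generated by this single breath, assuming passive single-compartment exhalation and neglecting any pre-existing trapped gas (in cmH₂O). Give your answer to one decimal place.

Vt = flow × Ti = 0.6 L/s × 0.66 s × 1000 mL/L = 396.0 mL.
R = (PIP − Pplat)/V̇ = (28.0 − 13.5) / 0.6 = 14.5/0.6 = 24.167 cmH2O·s/L.
C = Vt/(Pplat − PEEP) = 396.0 / (13.5 − 6) = 396.0/7.5 = 52.8 mL/cmH2O.
τ = R × C = 24.167 × 0.0528 L/cmH2O = 1.276 s.
Fraction remaining = e^(−Te/τ) = e^(−3.05/1.276) = 0.0916; trapped volume = 396.0 × 0.0916 = 36.274 mL.
Additional alveolar pressure from trapping ≈ V_trapped / C = 36.274 / 52.8 = 0.687 cmH2O.

0.7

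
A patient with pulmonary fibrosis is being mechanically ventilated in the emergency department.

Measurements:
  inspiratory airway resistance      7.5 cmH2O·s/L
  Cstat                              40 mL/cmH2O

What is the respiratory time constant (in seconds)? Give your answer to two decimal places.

τ = R × C = 7.5 × 40 mL/cmH2O = 7.5 × 0.040 L/cmH2O = 0.3 s.

0.30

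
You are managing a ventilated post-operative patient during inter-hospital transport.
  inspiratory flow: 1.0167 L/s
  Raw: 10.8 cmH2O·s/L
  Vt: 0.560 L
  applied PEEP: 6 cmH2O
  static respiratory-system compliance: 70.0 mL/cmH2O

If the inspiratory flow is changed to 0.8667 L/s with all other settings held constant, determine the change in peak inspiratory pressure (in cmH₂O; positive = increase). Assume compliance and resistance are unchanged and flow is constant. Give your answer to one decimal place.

PIP = Vt/C + R·V̇ + PEEP (constant-flow equation of motion).
Only the resistive term changes: ΔPIP = R × ΔV̇ = 10.8 × (0.8667 − 1.0167) = 10.8 × -0.15 = -1.62 cmH2O.

-1.6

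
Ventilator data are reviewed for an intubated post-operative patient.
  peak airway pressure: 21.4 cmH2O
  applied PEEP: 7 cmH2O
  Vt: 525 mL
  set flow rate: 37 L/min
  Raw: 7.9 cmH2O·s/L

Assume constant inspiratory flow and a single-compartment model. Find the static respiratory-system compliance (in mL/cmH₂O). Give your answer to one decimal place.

55.1

Flow: 37 L/min ÷ 60 = 0.6167 L/s.
Equation of motion (constant flow): PIP = Vt/C + R·V̇ + PEEP.
Vt/C = PIP − R·V̇ − PEEP = 21.4 − 7.9×0.6167 − 7 = 21.4 − 4.872 − 7 = 9.528 cmH2O.
C = Vt / 9.528 = 525 / 9.528 = 55.101 mL/cmH2O.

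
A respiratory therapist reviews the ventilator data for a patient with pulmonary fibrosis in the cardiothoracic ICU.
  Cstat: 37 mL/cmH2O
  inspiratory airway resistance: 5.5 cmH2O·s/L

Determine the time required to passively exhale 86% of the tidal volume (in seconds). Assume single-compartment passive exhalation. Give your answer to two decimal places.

0.40

τ = R × C = 5.5 × 37 mL/cmH2O = 5.5 × 0.037 L/cmH2O = 0.2035 s.
Exhaled fraction f = 1 − e^(−t/τ) → t = −τ·ln(1 − f) = −0.2035·ln(0.14) = 0.4001 s.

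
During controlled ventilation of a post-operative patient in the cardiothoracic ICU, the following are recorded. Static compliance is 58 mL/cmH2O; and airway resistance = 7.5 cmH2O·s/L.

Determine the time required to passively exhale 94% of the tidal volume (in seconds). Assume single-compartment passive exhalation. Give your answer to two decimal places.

τ = R × C = 7.5 × 58 mL/cmH2O = 7.5 × 0.058 L/cmH2O = 0.435 s.
Exhaled fraction f = 1 − e^(−t/τ) → t = −τ·ln(1 − f) = −0.435·ln(0.06) = 1.224 s.

1.22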